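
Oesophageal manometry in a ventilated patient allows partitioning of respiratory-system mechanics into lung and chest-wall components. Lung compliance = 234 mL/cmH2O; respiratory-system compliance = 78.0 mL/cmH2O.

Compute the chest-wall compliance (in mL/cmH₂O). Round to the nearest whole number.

1/Ccw = 1/Crs − 1/CL.
1/Ccw = 1/78.0 − 1/234 = 0.008547.
Ccw = 117.0 mL/cmH2O.

117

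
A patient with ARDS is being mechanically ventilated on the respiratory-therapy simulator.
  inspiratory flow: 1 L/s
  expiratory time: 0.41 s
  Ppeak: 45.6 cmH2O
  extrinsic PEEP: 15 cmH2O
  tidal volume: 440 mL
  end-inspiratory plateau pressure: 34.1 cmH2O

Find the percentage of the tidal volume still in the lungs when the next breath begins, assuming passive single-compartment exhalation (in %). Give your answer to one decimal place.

21.3

R = (PIP − Pplat)/V̇ = (45.6 − 34.1) / 1 = 11.5/1 = 11.5 cmH2O·s/L.
C = Vt/(Pplat − PEEP) = 440.0 / (34.1 − 15) = 440.0/19.1 = 23.037 mL/cmH2O.
τ = R × C = 11.5 × 0.02304 L/cmH2O = 0.265 s.
Fraction remaining at end-expiration = e^(−Te/τ) = e^(−0.41/0.265) = 0.2128 → 21.28%.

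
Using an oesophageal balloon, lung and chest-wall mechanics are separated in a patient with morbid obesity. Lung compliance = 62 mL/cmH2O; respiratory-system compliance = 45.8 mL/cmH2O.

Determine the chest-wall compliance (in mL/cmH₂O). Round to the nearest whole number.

175

1/Ccw = 1/Crs − 1/CL.
1/Ccw = 1/45.8 − 1/62 = 0.005705.
Ccw = 175.28 mL/cmH2O.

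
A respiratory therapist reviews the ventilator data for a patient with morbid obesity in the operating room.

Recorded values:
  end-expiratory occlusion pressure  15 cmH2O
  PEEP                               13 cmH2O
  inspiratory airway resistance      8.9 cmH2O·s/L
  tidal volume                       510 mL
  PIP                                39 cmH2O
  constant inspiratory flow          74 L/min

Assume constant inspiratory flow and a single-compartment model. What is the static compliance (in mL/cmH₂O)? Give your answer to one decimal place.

Flow: 74 L/min ÷ 60 = 1.2333 L/s.
Total PEEP = 15 cmH2O (set 13 + intrinsic 2); this is the baseline alveolar pressure.
Equation of motion (constant flow): PIP = Vt/C + R·V̇ + PEEP.
Vt/C = PIP − R·V̇ − PEEP = 39 − 8.9×1.2333 − 15 = 39 − 10.976 − 15 = 13.024 cmH2O.
C = Vt / 13.024 = 510 / 13.024 = 39.158 mL/cmH2O.

39.2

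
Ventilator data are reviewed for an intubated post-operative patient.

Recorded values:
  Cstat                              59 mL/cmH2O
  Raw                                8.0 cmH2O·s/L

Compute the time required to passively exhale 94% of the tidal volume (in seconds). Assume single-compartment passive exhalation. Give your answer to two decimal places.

1.33

τ = R × C = 8.0 × 59 mL/cmH2O = 8.0 × 0.059 L/cmH2O = 0.472 s.
Exhaled fraction f = 1 − e^(−t/τ) → t = −τ·ln(1 − f) = −0.472·ln(0.06) = 1.328 s.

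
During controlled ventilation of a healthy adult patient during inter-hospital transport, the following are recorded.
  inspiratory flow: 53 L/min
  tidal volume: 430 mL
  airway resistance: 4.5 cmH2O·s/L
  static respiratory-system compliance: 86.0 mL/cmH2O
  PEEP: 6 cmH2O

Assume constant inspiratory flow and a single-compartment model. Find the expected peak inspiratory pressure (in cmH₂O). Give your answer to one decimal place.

15.0

Flow: 53 L/min ÷ 60 = 0.8833 L/s.
Equation of motion (constant flow): PIP = Vt/C + R·V̇ + PEEP.
PIP = 430/86.0 + 4.5×0.8833 + 6 = 5.0 + 3.975 + 6 = 14.975 cmH2O.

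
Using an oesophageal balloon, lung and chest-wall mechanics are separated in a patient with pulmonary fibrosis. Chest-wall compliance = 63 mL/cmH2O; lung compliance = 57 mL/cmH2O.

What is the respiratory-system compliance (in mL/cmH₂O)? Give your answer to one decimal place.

29.9

Lung and chest wall are elastances in series: 1/Crs = 1/CL + 1/Ccw.
1/Crs = 1/57 + 1/63 = 0.03342.
Crs = 29.922 mL/cmH2O.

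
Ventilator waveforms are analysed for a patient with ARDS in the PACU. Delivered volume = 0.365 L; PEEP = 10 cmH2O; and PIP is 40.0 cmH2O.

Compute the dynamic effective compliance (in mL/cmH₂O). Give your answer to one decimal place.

Dynamic compliance = Vt / (PIP − PEEP) = 365 / (40.0 − 10) = 365 / 30.0 = 12.167 mL/cmH2O.

12.2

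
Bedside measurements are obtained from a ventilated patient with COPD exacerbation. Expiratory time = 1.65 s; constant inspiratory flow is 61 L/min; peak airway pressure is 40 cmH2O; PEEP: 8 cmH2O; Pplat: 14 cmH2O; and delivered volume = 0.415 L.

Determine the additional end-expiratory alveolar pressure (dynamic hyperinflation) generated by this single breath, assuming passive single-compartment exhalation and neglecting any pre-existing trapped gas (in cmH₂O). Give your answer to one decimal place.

Flow: 61 L/min ÷ 60 = 1.0167 L/s.
R = (PIP − Pplat)/V̇ = (40 − 14) / 1.0167 = 26.0/1.0167 = 25.573 cmH2O·s/L.
C = Vt/(Pplat − PEEP) = 415.0 / (14 − 8) = 415.0/6.0 = 69.167 mL/cmH2O.
τ = R × C = 25.573 × 0.06917 L/cmH2O = 1.769 s.
Fraction remaining = e^(−Te/τ) = e^(−1.65/1.769) = 0.3935; trapped volume = 415.0 × 0.3935 = 163.3 mL.
Additional alveolar pressure from trapping ≈ V_trapped / C = 163.3 / 69.167 = 2.361 cmH2O.

2.4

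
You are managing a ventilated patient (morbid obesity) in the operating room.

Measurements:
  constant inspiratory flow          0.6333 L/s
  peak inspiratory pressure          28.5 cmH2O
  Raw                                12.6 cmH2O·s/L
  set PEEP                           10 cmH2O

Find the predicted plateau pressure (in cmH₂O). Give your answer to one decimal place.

Pplat = PIP − Raw × flow = 28.5 − 12.6 × 0.6333 = 28.5 − 7.98 = 20.52 cmH2O.

20.5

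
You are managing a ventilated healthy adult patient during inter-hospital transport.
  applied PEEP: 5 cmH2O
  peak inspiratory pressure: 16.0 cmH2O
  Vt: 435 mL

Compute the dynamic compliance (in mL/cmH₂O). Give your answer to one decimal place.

Dynamic compliance = Vt / (PIP − PEEP) = 435 / (16.0 − 5) = 435 / 11.0 = 39.545 mL/cmH2O.

39.5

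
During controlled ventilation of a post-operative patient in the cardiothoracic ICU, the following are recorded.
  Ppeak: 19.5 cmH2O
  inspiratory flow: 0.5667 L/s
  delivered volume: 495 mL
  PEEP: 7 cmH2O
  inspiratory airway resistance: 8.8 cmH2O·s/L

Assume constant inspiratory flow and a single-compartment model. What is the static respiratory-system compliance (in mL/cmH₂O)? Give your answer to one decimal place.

Equation of motion (constant flow): PIP = Vt/C + R·V̇ + PEEP.
Vt/C = PIP − R·V̇ − PEEP = 19.5 − 8.8×0.5667 − 7 = 19.5 − 4.987 − 7 = 7.513 cmH2O.
C = Vt / 7.513 = 495 / 7.513 = 65.886 mL/cmH2O.

65.9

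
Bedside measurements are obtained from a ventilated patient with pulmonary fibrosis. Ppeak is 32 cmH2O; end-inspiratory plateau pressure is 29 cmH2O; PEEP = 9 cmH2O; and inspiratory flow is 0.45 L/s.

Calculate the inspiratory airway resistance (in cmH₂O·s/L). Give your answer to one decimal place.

6.7

Raw = (PIP − Pplat) / flow = (32 − 29) / 0.45 = 3.0 / 0.45 = 6.667 cmH2O·s/L.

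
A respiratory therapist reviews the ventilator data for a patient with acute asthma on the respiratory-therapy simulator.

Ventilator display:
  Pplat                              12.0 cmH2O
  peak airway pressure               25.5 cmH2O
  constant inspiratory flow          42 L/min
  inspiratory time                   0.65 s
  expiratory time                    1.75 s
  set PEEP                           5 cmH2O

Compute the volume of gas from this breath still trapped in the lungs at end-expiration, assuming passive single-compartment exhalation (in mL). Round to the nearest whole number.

Flow: 42 L/min ÷ 60 = 0.7 L/s.
Vt = flow × Ti = 0.7 L/s × 0.65 s × 1000 mL/L = 455.0 mL.
R = (PIP − Pplat)/V̇ = (25.5 − 12.0) / 0.7 = 13.5/0.7 = 19.286 cmH2O·s/L.
C = Vt/(Pplat − PEEP) = 455.0 / (12.0 − 5) = 455.0/7.0 = 65.0 mL/cmH2O.
τ = R × C = 19.286 × 0.065 L/cmH2O = 1.254 s.
Fraction remaining = e^(−Te/τ) = e^(−1.75/1.254) = 0.2477.
Trapped volume = 455.0 × 0.2477 = 112.7 mL.

113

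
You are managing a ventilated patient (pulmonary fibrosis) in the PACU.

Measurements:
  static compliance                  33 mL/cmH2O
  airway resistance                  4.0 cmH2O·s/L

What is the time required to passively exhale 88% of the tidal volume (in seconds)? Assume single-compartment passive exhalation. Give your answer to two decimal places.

τ = R × C = 4.0 × 33 mL/cmH2O = 4.0 × 0.033 L/cmH2O = 0.132 s.
Exhaled fraction f = 1 − e^(−t/τ) → t = −τ·ln(1 − f) = −0.132·ln(0.12) = 0.2799 s.

0.28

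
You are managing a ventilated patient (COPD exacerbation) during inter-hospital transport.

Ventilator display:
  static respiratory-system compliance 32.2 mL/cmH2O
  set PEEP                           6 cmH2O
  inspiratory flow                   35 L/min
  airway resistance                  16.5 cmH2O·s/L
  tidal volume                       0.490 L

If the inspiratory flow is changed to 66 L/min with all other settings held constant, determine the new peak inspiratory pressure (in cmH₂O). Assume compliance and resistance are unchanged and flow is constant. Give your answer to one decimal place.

39.4

Flow: 35 L/min ÷ 60 = 0.5833 L/s.
New flow: 66 L/min ÷ 60 = 1.1 L/s.
PIP = Vt/C + R·V̇ + PEEP (constant-flow equation of motion).
Only the resistive term changes: ΔPIP = R × ΔV̇ = 16.5 × (1.1 − 0.5833) = 16.5 × 0.5167 = 8.526 cmH2O.
Original PIP = 490/32.2 + 16.5×0.5833 + 6 = 30.842 cmH2O; new PIP = 30.842 + (8.526) = 39.368 cmH2O.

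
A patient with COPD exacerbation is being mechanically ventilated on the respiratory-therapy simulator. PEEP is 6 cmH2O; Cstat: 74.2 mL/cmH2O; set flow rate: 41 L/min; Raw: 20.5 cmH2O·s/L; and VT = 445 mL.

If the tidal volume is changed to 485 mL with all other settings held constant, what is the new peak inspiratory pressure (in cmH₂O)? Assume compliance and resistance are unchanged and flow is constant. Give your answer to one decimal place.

26.5

Flow: 41 L/min ÷ 60 = 0.6833 L/s.
PIP = Vt/C + R·V̇ + PEEP (constant-flow equation of motion).
Only the elastic term changes: ΔPIP = ΔVt / C = (485 − 445) / 74.2 = 0.5391 cmH2O.
Original PIP = 445/74.2 + 20.5×0.6833 + 6 = 26.005 cmH2O; new PIP = 26.005 + (0.5391) = 26.544 cmH2O.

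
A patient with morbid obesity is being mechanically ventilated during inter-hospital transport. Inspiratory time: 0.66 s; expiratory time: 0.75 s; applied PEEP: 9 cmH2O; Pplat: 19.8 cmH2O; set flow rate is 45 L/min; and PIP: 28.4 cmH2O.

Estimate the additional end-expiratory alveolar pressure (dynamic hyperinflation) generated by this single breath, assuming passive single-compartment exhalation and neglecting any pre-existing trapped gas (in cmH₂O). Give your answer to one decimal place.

2.6

Flow: 45 L/min ÷ 60 = 0.75 L/s.
Vt = flow × Ti = 0.75 L/s × 0.66 s × 1000 mL/L = 495.0 mL.
R = (PIP − Pplat)/V̇ = (28.4 − 19.8) / 0.75 = 8.6/0.75 = 11.467 cmH2O·s/L.
C = Vt/(Pplat − PEEP) = 495.0 / (19.8 − 9) = 495.0/10.8 = 45.833 mL/cmH2O.
τ = R × C = 11.467 × 0.04583 L/cmH2O = 0.5255 s.
Fraction remaining = e^(−Te/τ) = e^(−0.75/0.5255) = 0.24; trapped volume = 495.0 × 0.24 = 118.8 mL.
Additional alveolar pressure from trapping ≈ V_trapped / C = 118.8 / 45.833 = 2.592 cmH2O.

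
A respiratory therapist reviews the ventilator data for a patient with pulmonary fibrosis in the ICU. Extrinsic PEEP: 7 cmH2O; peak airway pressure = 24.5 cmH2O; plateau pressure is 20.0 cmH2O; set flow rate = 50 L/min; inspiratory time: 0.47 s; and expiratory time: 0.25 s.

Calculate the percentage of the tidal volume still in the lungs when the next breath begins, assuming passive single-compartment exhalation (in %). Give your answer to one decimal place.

21.5

Flow: 50 L/min ÷ 60 = 0.8333 L/s.
Vt = flow × Ti = 0.8333 L/s × 0.47 s × 1000 mL/L = 391.65 mL.
R = (PIP − Pplat)/V̇ = (24.5 − 20.0) / 0.8333 = 4.5/0.8333 = 5.4 cmH2O·s/L.
C = Vt/(Pplat − PEEP) = 391.65 / (20.0 − 7) = 391.65/13.0 = 30.127 mL/cmH2O.
τ = R × C = 5.4 × 0.03013 L/cmH2O = 0.1627 s.
Fraction remaining at end-expiration = e^(−Te/τ) = e^(−0.25/0.1627) = 0.2151 → 21.51%.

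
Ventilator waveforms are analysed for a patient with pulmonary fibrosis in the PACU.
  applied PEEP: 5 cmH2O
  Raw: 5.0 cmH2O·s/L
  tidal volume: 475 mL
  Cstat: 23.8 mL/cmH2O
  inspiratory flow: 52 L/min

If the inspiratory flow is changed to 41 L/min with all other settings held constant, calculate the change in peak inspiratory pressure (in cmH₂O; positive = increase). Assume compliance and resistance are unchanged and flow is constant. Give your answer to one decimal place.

-0.9

Flow: 52 L/min ÷ 60 = 0.8667 L/s.
New flow: 41 L/min ÷ 60 = 0.6833 L/s.
PIP = Vt/C + R·V̇ + PEEP (constant-flow equation of motion).
Only the resistive term changes: ΔPIP = R × ΔV̇ = 5.0 × (0.6833 − 0.8667) = 5.0 × -0.1834 = -0.917 cmH2O.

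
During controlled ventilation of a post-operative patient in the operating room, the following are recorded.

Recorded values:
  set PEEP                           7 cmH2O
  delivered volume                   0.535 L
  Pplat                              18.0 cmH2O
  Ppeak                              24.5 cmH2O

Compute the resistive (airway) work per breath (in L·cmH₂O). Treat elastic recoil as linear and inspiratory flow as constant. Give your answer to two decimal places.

With constant inspiratory flow the resistive pressure is constant at PIP − Pplat = 24.5 − 18.0 = 6.5 cmH2O, so resistive work = 6.5 × 0.535 = 3.478 L·cmH2O.

3.48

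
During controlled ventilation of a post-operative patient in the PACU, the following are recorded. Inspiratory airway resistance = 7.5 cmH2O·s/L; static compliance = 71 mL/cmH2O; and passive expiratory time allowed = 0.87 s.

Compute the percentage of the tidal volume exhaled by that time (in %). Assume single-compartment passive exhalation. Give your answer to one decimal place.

τ = R × C = 7.5 × 71 mL/cmH2O = 7.5 × 0.071 L/cmH2O = 0.5325 s.
Passive exhalation: V(t)/V₀ = e^(−t/τ) = e^(−0.87/0.5325) = 0.1952.
Fraction exhaled = 1 − 0.1952 = 0.8048 → 80.48%.

80.5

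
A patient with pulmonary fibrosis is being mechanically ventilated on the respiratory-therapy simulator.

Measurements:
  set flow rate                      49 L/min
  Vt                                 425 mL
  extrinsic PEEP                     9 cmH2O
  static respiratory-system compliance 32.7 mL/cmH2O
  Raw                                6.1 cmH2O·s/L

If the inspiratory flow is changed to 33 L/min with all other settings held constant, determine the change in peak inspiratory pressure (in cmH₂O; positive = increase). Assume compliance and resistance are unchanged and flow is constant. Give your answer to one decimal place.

-1.6

Flow: 49 L/min ÷ 60 = 0.8167 L/s.
New flow: 33 L/min ÷ 60 = 0.55 L/s.
PIP = Vt/C + R·V̇ + PEEP (constant-flow equation of motion).
Only the resistive term changes: ΔPIP = R × ΔV̇ = 6.1 × (0.55 − 0.8167) = 6.1 × -0.2667 = -1.627 cmH2O.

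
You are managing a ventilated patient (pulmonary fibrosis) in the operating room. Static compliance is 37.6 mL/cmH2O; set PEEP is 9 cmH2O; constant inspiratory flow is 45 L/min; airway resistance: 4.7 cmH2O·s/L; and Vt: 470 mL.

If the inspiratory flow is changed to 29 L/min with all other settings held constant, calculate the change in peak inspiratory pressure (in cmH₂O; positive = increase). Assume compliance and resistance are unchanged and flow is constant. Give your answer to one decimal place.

Flow: 45 L/min ÷ 60 = 0.75 L/s.
New flow: 29 L/min ÷ 60 = 0.4833 L/s.
PIP = Vt/C + R·V̇ + PEEP (constant-flow equation of motion).
Only the resistive term changes: ΔPIP = R × ΔV̇ = 4.7 × (0.4833 − 0.75) = 4.7 × -0.2667 = -1.253 cmH2O.

-1.3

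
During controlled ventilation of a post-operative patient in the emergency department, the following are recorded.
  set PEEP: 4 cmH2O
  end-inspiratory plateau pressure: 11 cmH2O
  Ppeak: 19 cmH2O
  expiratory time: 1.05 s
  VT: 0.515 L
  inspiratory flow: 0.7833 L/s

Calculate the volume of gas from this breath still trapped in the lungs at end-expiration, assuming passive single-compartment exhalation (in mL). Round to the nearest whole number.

127

R = (PIP − Pplat)/V̇ = (19 − 11) / 0.7833 = 8.0/0.7833 = 10.213 cmH2O·s/L.
C = Vt/(Pplat − PEEP) = 515.0 / (11 − 4) = 515.0/7.0 = 73.571 mL/cmH2O.
τ = R × C = 10.213 × 0.07357 L/cmH2O = 0.7514 s.
Fraction remaining = e^(−Te/τ) = e^(−1.05/0.7514) = 0.2472.
Trapped volume = 515.0 × 0.2472 = 127.31 mL.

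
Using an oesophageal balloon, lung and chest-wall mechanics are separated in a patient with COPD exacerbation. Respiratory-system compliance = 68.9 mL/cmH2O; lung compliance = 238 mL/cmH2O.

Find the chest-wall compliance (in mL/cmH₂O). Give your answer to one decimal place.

1/Ccw = 1/Crs − 1/CL.
1/Ccw = 1/68.9 − 1/238 = 0.01031.
Ccw = 96.993 mL/cmH2O.

97.0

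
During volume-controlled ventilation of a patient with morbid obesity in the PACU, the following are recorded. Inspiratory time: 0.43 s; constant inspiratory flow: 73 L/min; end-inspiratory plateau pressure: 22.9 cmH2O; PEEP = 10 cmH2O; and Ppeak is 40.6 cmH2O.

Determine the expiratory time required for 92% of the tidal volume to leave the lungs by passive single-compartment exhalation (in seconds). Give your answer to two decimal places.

Flow: 73 L/min ÷ 60 = 1.2167 L/s.
Vt = flow × Ti = 1.2167 L/s × 0.43 s × 1000 mL/L = 523.18 mL.
R = (PIP − Pplat)/V̇ = (40.6 − 22.9) / 1.2167 = 17.7/1.2167 = 14.548 cmH2O·s/L.
C = Vt/(Pplat − PEEP) = 523.18 / (22.9 − 10) = 523.18/12.9 = 40.557 mL/cmH2O.
τ = R × C = 14.548 × 0.04056 L/cmH2O = 0.5901 s.
t = −τ·ln(1 − 0.92) = −0.5901·ln(0.08) = 1.49 s.

1.49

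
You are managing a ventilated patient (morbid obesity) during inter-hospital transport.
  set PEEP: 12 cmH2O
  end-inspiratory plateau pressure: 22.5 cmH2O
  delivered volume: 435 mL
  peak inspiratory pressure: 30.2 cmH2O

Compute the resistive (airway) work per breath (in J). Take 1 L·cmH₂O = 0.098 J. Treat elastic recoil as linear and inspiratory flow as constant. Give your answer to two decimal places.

0.33

With constant inspiratory flow the resistive pressure is constant at PIP − Pplat = 30.2 − 22.5 = 7.7 cmH2O, so resistive work = 7.7 × 0.435 = 3.35 L·cmH2O.
× 0.098 J/(L·cmH2O) → 0.3283 J.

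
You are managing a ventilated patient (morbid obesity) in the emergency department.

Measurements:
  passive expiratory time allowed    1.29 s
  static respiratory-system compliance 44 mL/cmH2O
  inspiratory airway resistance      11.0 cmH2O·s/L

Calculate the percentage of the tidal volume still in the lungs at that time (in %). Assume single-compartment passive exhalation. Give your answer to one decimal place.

7.0

τ = R × C = 11.0 × 44 mL/cmH2O = 11.0 × 0.044 L/cmH2O = 0.484 s.
Passive exhalation: V(t)/V₀ = e^(−t/τ) = e^(−1.29/0.484) = 0.06958.
Fraction remaining = 0.06958 → 6.958%.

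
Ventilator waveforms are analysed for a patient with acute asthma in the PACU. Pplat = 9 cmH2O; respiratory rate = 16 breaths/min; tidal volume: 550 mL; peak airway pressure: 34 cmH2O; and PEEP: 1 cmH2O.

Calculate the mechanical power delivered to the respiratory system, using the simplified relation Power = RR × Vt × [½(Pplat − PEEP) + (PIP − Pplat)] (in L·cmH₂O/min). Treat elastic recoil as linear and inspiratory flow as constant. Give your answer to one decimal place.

Per-breath work = Vt × [½(Pplat−PEEP) + (PIP−Pplat)] = 0.550 × [0.5×8.0 + 25.0] = 0.550 × 29.0 = 15.95 L·cmH2O.
Power = 16 × 15.95 = 255.2 L·cmH2O/min.

255.2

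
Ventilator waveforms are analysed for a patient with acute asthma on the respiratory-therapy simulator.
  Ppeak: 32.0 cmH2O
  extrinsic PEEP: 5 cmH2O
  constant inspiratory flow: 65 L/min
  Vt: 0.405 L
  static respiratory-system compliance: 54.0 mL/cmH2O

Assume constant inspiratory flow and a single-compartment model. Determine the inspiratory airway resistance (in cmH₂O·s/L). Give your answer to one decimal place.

Flow: 65 L/min ÷ 60 = 1.0833 L/s.
Equation of motion (constant flow): PIP = Vt/C + R·V̇ + PEEP.
R·V̇ = PIP − Vt/C − PEEP = 32.0 − 405/54.0 − 5 = 32.0 − 7.5 − 5 = 19.5 cmH2O.
R = 19.5 / 1.0833 = 18.001 cmH2O·s/L.

18.0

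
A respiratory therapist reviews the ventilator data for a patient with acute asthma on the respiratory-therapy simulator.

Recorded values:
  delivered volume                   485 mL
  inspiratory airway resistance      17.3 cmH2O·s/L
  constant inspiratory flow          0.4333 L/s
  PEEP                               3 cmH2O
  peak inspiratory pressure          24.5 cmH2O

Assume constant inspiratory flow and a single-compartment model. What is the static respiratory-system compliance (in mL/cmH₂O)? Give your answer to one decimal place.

34.6

Equation of motion (constant flow): PIP = Vt/C + R·V̇ + PEEP.
Vt/C = PIP − R·V̇ − PEEP = 24.5 − 17.3×0.4333 − 3 = 24.5 − 7.496 − 3 = 14.004 cmH2O.
C = Vt / 14.004 = 485 / 14.004 = 34.633 mL/cmH2O.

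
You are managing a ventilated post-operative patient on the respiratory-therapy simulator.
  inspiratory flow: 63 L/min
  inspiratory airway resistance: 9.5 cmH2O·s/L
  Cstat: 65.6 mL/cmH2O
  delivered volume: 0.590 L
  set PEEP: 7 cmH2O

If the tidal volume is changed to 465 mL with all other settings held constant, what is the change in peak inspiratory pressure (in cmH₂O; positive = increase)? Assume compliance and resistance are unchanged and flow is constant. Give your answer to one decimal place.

PIP = Vt/C + R·V̇ + PEEP (constant-flow equation of motion).
Only the elastic term changes: ΔPIP = ΔVt / C = (465 − 590) / 65.6 = -1.905 cmH2O.

-1.9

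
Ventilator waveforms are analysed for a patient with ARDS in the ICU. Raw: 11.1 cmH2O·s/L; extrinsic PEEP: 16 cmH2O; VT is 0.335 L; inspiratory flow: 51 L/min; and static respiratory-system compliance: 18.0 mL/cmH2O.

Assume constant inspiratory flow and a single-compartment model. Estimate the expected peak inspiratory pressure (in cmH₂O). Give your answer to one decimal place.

44.0

Flow: 51 L/min ÷ 60 = 0.85 L/s.
Equation of motion (constant flow): PIP = Vt/C + R·V̇ + PEEP.
PIP = 335/18.0 + 11.1×0.85 + 16 = 18.611 + 9.435 + 16 = 44.046 cmH2O.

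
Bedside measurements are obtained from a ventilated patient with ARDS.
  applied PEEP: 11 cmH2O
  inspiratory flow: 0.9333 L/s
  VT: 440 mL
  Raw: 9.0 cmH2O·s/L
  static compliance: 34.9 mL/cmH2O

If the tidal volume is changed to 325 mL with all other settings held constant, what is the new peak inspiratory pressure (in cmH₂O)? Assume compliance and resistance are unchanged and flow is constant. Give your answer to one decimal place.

28.7

PIP = Vt/C + R·V̇ + PEEP (constant-flow equation of motion).
Only the elastic term changes: ΔPIP = ΔVt / C = (325 − 440) / 34.9 = -3.295 cmH2O.
Original PIP = 440/34.9 + 9.0×0.9333 + 11 = 32.007 cmH2O; new PIP = 32.007 + (-3.295) = 28.712 cmH2O.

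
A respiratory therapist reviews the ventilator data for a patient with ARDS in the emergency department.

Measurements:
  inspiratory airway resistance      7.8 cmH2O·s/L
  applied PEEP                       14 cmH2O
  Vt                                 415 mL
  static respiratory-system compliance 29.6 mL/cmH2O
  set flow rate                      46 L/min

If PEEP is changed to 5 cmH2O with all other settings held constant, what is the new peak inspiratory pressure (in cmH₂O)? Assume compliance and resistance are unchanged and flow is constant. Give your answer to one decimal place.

25.0

Flow: 46 L/min ÷ 60 = 0.7667 L/s.
PIP = Vt/C + R·V̇ + PEEP (constant-flow equation of motion).
Only the baseline term changes: ΔPIP = ΔPEEP = 5 − 14 = -9.0 cmH2O.
Original PIP = 415/29.6 + 7.8×0.7667 + 14 = 34.001 cmH2O; new PIP = 34.001 + (-9.0) = 25.001 cmH2O.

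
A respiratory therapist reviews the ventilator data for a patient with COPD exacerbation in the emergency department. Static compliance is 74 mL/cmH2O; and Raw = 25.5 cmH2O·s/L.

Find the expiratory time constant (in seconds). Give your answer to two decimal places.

1.89

τ = R × C = 25.5 × 74 mL/cmH2O = 25.5 × 0.074 L/cmH2O = 1.887 s.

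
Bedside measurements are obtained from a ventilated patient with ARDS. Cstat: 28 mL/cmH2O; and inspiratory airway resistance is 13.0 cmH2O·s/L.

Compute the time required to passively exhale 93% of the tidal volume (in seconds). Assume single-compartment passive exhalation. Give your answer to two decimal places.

τ = R × C = 13.0 × 28 mL/cmH2O = 13.0 × 0.028 L/cmH2O = 0.364 s.
Exhaled fraction f = 1 − e^(−t/τ) → t = −τ·ln(1 − f) = −0.364·ln(0.07) = 0.968 s.

0.97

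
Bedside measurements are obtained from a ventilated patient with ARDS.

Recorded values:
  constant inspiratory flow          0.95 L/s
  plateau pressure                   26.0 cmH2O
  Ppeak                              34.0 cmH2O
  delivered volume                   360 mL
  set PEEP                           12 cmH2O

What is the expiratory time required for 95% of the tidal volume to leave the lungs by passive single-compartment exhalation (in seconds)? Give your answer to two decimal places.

R = (PIP − Pplat)/V̇ = (34.0 − 26.0) / 0.95 = 8.0/0.95 = 8.421 cmH2O·s/L.
C = Vt/(Pplat − PEEP) = 360.0 / (26.0 − 12) = 360.0/14.0 = 25.714 mL/cmH2O.
τ = R × C = 8.421 × 0.02571 L/cmH2O = 0.2165 s.
t = −τ·ln(1 − 0.95) = −0.2165·ln(0.05) = 0.6486 s.

0.65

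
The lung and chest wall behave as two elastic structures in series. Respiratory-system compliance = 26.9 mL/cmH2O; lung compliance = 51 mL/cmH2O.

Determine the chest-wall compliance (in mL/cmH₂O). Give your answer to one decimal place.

1/Ccw = 1/Crs − 1/CL.
1/Ccw = 1/26.9 − 1/51 = 0.01757.
Ccw = 56.915 mL/cmH2O.

56.9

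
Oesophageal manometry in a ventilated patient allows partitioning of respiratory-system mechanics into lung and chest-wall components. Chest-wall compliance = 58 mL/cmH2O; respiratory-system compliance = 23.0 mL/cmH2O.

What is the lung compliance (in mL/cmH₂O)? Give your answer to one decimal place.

1/CL = 1/Crs − 1/Ccw.
1/CL = 1/23.0 − 1/58 = 0.02624.
CL = 38.11 mL/cmH2O.

38.1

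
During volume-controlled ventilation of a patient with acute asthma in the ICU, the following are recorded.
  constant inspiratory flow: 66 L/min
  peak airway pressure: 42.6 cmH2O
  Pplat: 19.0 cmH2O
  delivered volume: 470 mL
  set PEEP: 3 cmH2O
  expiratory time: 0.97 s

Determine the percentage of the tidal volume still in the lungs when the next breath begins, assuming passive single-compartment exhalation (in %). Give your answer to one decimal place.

Flow: 66 L/min ÷ 60 = 1.1 L/s.
R = (PIP − Pplat)/V̇ = (42.6 − 19.0) / 1.1 = 23.6/1.1 = 21.455 cmH2O·s/L.
C = Vt/(Pplat − PEEP) = 470.0 / (19.0 − 3) = 470.0/16.0 = 29.375 mL/cmH2O.
τ = R × C = 21.455 × 0.02938 L/cmH2O = 0.6303 s.
Fraction remaining at end-expiration = e^(−Te/τ) = e^(−0.97/0.6303) = 0.2146 → 21.46%.

21.5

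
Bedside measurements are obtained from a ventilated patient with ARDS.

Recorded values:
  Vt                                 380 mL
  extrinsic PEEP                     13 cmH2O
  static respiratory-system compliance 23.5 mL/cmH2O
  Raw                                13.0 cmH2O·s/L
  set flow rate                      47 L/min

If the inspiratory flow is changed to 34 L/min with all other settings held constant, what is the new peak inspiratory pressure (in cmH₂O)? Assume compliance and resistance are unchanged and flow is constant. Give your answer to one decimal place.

Flow: 47 L/min ÷ 60 = 0.7833 L/s.
New flow: 34 L/min ÷ 60 = 0.5667 L/s.
PIP = Vt/C + R·V̇ + PEEP (constant-flow equation of motion).
Only the resistive term changes: ΔPIP = R × ΔV̇ = 13.0 × (0.5667 − 0.7833) = 13.0 × -0.2166 = -2.816 cmH2O.
Original PIP = 380/23.5 + 13.0×0.7833 + 13 = 39.353 cmH2O; new PIP = 39.353 + (-2.816) = 36.537 cmH2O.

36.5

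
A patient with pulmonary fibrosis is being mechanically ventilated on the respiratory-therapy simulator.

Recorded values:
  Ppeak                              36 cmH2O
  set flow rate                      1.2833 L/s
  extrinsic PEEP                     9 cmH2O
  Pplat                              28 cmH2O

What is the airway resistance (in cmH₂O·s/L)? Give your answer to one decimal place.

6.2

Raw = (PIP − Pplat) / flow = (36 − 28) / 1.2833 = 8.0 / 1.2833 = 6.234 cmH2O·s/L.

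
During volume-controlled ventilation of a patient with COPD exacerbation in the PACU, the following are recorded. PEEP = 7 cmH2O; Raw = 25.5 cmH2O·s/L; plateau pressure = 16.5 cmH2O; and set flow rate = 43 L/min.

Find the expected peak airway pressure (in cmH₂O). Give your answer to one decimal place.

Flow: 43 L/min ÷ 60 = 0.7167 L/s.
PIP = Pplat + Raw × flow = 16.5 + 25.5 × 0.7167 = 16.5 + 18.276 = 34.776 cmH2O.

34.8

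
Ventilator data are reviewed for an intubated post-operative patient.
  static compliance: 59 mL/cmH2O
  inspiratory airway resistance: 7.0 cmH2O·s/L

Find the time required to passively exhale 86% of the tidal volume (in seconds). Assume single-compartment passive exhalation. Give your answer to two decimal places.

τ = R × C = 7.0 × 59 mL/cmH2O = 7.0 × 0.059 L/cmH2O = 0.413 s.
Exhaled fraction f = 1 − e^(−t/τ) → t = −τ·ln(1 − f) = −0.413·ln(0.14) = 0.812 s.

0.81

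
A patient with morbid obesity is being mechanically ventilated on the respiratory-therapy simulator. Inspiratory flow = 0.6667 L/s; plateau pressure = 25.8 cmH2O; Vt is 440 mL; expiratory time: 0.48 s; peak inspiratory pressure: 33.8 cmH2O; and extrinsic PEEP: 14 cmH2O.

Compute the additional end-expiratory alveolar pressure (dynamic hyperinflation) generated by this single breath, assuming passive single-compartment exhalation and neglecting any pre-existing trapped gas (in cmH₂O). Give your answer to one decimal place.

4.0

R = (PIP − Pplat)/V̇ = (33.8 − 25.8) / 0.6667 = 8.0/0.6667 = 11.999 cmH2O·s/L.
C = Vt/(Pplat − PEEP) = 440.0 / (25.8 − 14) = 440.0/11.8 = 37.288 mL/cmH2O.
τ = R × C = 11.999 × 0.03729 L/cmH2O = 0.4474 s.
Fraction remaining = e^(−Te/τ) = e^(−0.48/0.4474) = 0.342; trapped volume = 440.0 × 0.342 = 150.48 mL.
Additional alveolar pressure from trapping ≈ V_trapped / C = 150.48 / 37.288 = 4.036 cmH2O.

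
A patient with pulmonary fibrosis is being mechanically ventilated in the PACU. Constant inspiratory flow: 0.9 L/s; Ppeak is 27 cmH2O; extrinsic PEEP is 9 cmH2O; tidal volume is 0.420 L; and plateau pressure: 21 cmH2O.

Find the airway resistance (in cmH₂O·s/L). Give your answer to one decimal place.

6.7

Raw = (PIP − Pplat) / flow = (27 − 21) / 0.9 = 6.0 / 0.9 = 6.667 cmH2O·s/L.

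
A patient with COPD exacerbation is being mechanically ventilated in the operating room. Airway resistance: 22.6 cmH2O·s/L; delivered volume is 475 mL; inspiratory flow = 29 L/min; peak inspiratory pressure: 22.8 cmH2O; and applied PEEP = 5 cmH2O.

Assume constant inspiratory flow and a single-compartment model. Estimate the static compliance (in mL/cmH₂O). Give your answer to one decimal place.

Flow: 29 L/min ÷ 60 = 0.4833 L/s.
Equation of motion (constant flow): PIP = Vt/C + R·V̇ + PEEP.
Vt/C = PIP − R·V̇ − PEEP = 22.8 − 22.6×0.4833 − 5 = 22.8 − 10.923 − 5 = 6.877 cmH2O.
C = Vt / 6.877 = 475 / 6.877 = 69.071 mL/cmH2O.

69.1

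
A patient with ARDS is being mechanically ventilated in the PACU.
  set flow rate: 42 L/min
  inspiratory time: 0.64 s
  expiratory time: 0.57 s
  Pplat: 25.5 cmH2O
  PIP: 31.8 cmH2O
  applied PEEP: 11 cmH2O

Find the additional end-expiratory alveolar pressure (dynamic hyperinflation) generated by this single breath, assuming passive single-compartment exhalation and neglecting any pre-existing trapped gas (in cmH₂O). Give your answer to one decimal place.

Flow: 42 L/min ÷ 60 = 0.7 L/s.
Vt = flow × Ti = 0.7 L/s × 0.64 s × 1000 mL/L = 448.0 mL.
R = (PIP − Pplat)/V̇ = (31.8 − 25.5) / 0.7 = 6.3/0.7 = 9.0 cmH2O·s/L.
C = Vt/(Pplat − PEEP) = 448.0 / (25.5 − 11) = 448.0/14.5 = 30.897 mL/cmH2O.
τ = R × C = 9.0 × 0.0309 L/cmH2O = 0.2781 s.
Fraction remaining = e^(−Te/τ) = e^(−0.57/0.2781) = 0.1288; trapped volume = 448.0 × 0.1288 = 57.702 mL.
Additional alveolar pressure from trapping ≈ V_trapped / C = 57.702 / 30.897 = 1.868 cmH2O.

1.9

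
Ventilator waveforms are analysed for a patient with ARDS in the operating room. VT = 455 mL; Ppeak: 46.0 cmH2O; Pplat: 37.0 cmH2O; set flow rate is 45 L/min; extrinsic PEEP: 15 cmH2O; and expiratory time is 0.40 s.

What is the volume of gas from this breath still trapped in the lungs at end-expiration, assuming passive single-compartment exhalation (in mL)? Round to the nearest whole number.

Flow: 45 L/min ÷ 60 = 0.75 L/s.
R = (PIP − Pplat)/V̇ = (46.0 − 37.0) / 0.75 = 9.0/0.75 = 12.0 cmH2O·s/L.
C = Vt/(Pplat − PEEP) = 455.0 / (37.0 − 15) = 455.0/22.0 = 20.682 mL/cmH2O.
τ = R × C = 12.0 × 0.02068 L/cmH2O = 0.2482 s.
Fraction remaining = e^(−Te/τ) = e^(−0.40/0.2482) = 0.1996.
Trapped volume = 455.0 × 0.1996 = 90.818 mL.

91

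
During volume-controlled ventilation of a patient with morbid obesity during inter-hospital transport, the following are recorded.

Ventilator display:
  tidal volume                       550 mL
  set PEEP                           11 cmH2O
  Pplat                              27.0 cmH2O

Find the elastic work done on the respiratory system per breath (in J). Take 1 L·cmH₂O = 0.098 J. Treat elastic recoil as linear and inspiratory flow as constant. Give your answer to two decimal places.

0.43

Elastic work ≈ ½ × (Pplat − PEEP) × Vt = 0.5 × (27.0 − 11) × 0.550 L = 0.5 × 16.0 × 0.550 = 4.4 L·cmH2O.
× 0.098 J/(L·cmH2O) → 0.4312 J.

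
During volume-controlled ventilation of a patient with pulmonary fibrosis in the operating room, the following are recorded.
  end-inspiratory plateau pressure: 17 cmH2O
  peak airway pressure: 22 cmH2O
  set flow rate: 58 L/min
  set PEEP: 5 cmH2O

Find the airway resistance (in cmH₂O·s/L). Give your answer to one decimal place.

5.2

Flow: 58 L/min ÷ 60 = 0.9667 L/s.
Raw = (PIP − Pplat) / flow = (22 − 17) / 0.9667 = 5.0 / 0.9667 = 5.172 cmH2O·s/L.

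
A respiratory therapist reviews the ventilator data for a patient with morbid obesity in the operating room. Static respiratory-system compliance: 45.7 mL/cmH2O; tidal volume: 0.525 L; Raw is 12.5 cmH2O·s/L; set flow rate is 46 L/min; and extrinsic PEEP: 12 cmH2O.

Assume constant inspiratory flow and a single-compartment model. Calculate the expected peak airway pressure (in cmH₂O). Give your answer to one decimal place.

33.1

Flow: 46 L/min ÷ 60 = 0.7667 L/s.
Equation of motion (constant flow): PIP = Vt/C + R·V̇ + PEEP.
PIP = 525/45.7 + 12.5×0.7667 + 12 = 11.488 + 9.584 + 12 = 33.072 cmH2O.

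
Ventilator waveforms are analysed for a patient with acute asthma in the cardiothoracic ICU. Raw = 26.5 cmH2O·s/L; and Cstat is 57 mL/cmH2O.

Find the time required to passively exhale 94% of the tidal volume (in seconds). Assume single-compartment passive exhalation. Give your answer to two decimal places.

τ = R × C = 26.5 × 57 mL/cmH2O = 26.5 × 0.057 L/cmH2O = 1.511 s.
Exhaled fraction f = 1 − e^(−t/τ) → t = −τ·ln(1 − f) = −1.511·ln(0.06) = 4.251 s.

4.25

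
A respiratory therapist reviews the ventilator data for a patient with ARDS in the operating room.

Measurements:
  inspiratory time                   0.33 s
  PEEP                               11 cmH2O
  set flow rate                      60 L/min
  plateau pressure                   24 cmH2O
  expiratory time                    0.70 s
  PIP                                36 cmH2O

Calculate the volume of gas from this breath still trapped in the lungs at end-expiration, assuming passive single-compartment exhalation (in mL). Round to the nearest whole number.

33

Flow: 60 L/min ÷ 60 = 1 L/s.
Vt = flow × Ti = 1 L/s × 0.33 s × 1000 mL/L = 330.0 mL.
R = (PIP − Pplat)/V̇ = (36 − 24) / 1 = 12.0/1 = 12.0 cmH2O·s/L.
C = Vt/(Pplat − PEEP) = 330.0 / (24 − 11) = 330.0/13.0 = 25.385 mL/cmH2O.
τ = R × C = 12.0 × 0.02539 L/cmH2O = 0.3047 s.
Fraction remaining = e^(−Te/τ) = e^(−0.70/0.3047) = 0.1005.
Trapped volume = 330.0 × 0.1005 = 33.165 mL.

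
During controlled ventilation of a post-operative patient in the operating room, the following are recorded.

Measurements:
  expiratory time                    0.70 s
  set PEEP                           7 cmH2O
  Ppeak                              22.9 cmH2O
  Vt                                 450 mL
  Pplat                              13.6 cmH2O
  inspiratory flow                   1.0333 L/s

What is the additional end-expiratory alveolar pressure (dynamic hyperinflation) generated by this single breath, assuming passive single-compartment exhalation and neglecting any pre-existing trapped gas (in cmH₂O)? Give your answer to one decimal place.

2.1

R = (PIP − Pplat)/V̇ = (22.9 − 13.6) / 1.0333 = 9.3/1.0333 = 9.0 cmH2O·s/L.
C = Vt/(Pplat − PEEP) = 450.0 / (13.6 − 7) = 450.0/6.6 = 68.182 mL/cmH2O.
τ = R × C = 9.0 × 0.06818 L/cmH2O = 0.6136 s.
Fraction remaining = e^(−Te/τ) = e^(−0.70/0.6136) = 0.3196; trapped volume = 450.0 × 0.3196 = 143.82 mL.
Additional alveolar pressure from trapping ≈ V_trapped / C = 143.82 / 68.182 = 2.109 cmH2O.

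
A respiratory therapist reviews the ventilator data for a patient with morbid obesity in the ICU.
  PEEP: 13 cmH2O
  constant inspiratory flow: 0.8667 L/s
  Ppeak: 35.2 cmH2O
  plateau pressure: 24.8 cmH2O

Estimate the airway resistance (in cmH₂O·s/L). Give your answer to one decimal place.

Raw = (PIP − Pplat) / flow = (35.2 − 24.8) / 0.8667 = 10.4 / 0.8667 = 12.0 cmH2O·s/L.

12.0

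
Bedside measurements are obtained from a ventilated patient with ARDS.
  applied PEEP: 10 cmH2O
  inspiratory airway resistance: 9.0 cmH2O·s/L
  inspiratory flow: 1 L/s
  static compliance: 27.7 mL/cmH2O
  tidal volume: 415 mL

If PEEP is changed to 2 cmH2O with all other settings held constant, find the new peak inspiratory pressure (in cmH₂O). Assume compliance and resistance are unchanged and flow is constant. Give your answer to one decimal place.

26.0

PIP = Vt/C + R·V̇ + PEEP (constant-flow equation of motion).
Only the baseline term changes: ΔPIP = ΔPEEP = 2 − 10 = -8.0 cmH2O.
Original PIP = 415/27.7 + 9.0×1 + 10 = 33.982 cmH2O; new PIP = 33.982 + (-8.0) = 25.982 cmH2O.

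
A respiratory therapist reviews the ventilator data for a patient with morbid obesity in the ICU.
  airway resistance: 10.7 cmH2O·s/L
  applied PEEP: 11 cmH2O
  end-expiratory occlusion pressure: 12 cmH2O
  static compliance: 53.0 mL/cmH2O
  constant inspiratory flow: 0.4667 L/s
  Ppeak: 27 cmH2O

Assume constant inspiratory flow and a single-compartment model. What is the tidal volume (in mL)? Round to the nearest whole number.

530

Total PEEP = 12 cmH2O (set 11 + intrinsic 1); this is the baseline alveolar pressure.
Equation of motion (constant flow): PIP = Vt/C + R·V̇ + PEEP.
Vt/C = PIP − R·V̇ − PEEP = 27 − 4.994 − 12 = 10.006 cmH2O.
Vt = C × 10.006 = 53.0 × 10.006 = 530.32 mL.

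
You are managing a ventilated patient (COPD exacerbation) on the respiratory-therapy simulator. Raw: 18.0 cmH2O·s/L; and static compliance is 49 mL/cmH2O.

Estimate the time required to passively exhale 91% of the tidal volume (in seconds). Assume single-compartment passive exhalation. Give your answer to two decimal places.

τ = R × C = 18.0 × 49 mL/cmH2O = 18.0 × 0.049 L/cmH2O = 0.882 s.
Exhaled fraction f = 1 − e^(−t/τ) → t = −τ·ln(1 − f) = −0.882·ln(0.09) = 2.124 s.

2.12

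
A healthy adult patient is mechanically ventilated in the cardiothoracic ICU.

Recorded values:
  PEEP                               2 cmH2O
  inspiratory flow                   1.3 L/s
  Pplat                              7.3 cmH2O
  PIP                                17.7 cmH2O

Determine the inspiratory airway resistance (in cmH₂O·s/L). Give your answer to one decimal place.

8.0

Raw = (PIP − Pplat) / flow = (17.7 − 7.3) / 1.3 = 10.4 / 1.3 = 8.0 cmH2O·s/L.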